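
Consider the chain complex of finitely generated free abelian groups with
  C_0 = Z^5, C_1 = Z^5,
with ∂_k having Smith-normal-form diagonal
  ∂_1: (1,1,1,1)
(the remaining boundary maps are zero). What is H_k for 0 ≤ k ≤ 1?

H_0: b_0 = 5 − 0 − 4 = 1; torsion from ∂_1 factors > 1: none. So H_0 = Z.
H_1: b_1 = 5 − 4 − 0 = 1; torsion from ∂_2 factors > 1: none. So H_1 = Z.

H_0 = Z,  H_1 = Z.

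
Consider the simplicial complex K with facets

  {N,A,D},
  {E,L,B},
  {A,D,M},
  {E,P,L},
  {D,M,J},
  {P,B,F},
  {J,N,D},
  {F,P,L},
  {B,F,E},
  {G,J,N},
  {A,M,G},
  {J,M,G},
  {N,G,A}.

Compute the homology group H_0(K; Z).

Order the vertices as A < B < D < E < F < G < J < L < M < N < P. Listing each simplex with vertices in this order, K has dimension 2 with simplices:

  0-simplices (11): A, B, D, E, F, G, J, L, M, N, P
  1-simplices (22): AD, AG, AM, AN, BE, BF, BL, BP, DJ, DM, DN, EF, EL, EP, FL, FP, GJ, GM, GN, JM, JN, LP
  2-simplices (13): ADM, ADN, AGM, AGN, BEF, BEL, BFP, DJM, DJN, ELP, FLP, GJM, GJN

so the chain groups are C_0 ≅ Z^11, C_1 ≅ Z^22, C_2 ≅ Z^13.

Boundary ∂_1: C_1 → C_0 sends each edge [p,q] (with p < q) to q − p. For instance
  ∂EP = P − E.
This gives a 11×22 integer matrix of rank 9; reducing to Smith normal form yields diagonal entries (1,1,1,1,1,1,1,1,1).

The boundary map ∂_2: C_2 → C_1 acts by ∂[p,q,r] = [q,r] − [p,r] + [p,q]. For instance
  ∂ELP = LP − EP + EL,
  ∂FLP = LP − FP + FL.
The 22×13 boundary matrix has rank 12 and Smith normal form diag(1,1,1,1,1,1,1,1,1,1,1,1).

Computing H_k = (kernel of ∂_k) / (image of ∂_{k+1}):

  H_0: rank C_0 − rank ∂_1 = 11 − 9 = 2, and the invariant factors of ∂_1 are all 1, so H_0 = Z^2.

H_0 ≅ Z^2.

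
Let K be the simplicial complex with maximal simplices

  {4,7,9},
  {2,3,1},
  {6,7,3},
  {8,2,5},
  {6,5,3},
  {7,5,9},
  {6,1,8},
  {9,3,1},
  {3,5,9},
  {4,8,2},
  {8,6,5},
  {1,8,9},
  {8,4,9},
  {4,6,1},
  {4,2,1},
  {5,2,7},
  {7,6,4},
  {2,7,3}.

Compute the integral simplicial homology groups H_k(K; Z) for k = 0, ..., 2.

We work with the vertex ordering 1 < 2 < 3 < 4 < 5 < 6 < 7 < 8 < 9. The simplices of K, each written with vertices in increasing order, are:

  0-simplices (9): [1], [2], [3], [4], [5], [6], [7], [8], [9]
  1-simplices (27): (27 of them)
  2-simplices (18): [1,2,3], [1,2,4], [1,3,9], [1,4,6], [1,6,8], [1,8,9], [2,3,7], [2,4,8], [2,5,7], [2,5,8], [3,5,6], [3,5,9], [3,6,7], [4,6,7], [4,7,9], [4,8,9], [5,6,8], [5,7,9]

Hence C_0 ≅ Z^9, C_1 ≅ Z^27, C_2 ≅ Z^18.

Boundary ∂_1: C_1 → C_0 sends each edge [p,q] (with p < q) to q − p. For instance
  ∂[3,7] = [7] − [3].
The resulting 9×27 matrix has rank 8, and its Smith normal form has invariant factors (1,1,1,1,1,1,1,1).

The boundary map ∂_2: C_2 → C_1 sends each 2-simplex [p,q,r] to [q,r] − [p,r] + [p,q]. For instance
  ∂[4,7,9] = [7,9] − [4,9] + [4,7],
  ∂[1,8,9] = [8,9] − [1,9] + [1,8].
The 27×18 boundary matrix has rank 18 and Smith normal form diag(1,1,1,1,1,1,1,1,1,1,1,1,1,1,1,1,1,2).

Computing H_k = (kernel of ∂_k) / (image of ∂_{k+1}):

  H_0: rank C_0 − rank ∂_1 = 9 − 8 = 1, and the invariant factors of ∂_1 are all 1, so H_0 = Z.
  H_1: rank ker ∂_1 − rank ∂_2 = (27 − 8) − 18 = 1, and ∂_2 has invariant factor 2 > 1, so H_1 = Z ⊕ Z/2Z.
  H_2: rank ker ∂_2 − rank ∂_3 = (18 − 18) − 0 = 0, and there is no ∂_3, so H_2 = 0.

H_0 = Z,  H_1 = Z ⊕ Z/2Z,  H_2 = 0.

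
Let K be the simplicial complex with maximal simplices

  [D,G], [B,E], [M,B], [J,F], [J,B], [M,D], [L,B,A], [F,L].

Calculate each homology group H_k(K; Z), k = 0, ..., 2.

Fix the vertex order A < B < D < E < F < G < J < L < M and write every simplex with vertices in increasing order. Then dim K = 2 and the simplices of K are:

  0-simplices (9): A, B, D, E, F, G, J, L, M
  1-simplices (10): AB, AL, BE, BJ, BL, BM, DG, DM, FJ, FL
  2-simplices (1): ABL

so the chain groups are C_0 ≅ Z^9, C_1 ≅ Z^10, C_2 ≅ Z^1.

The boundary map ∂_1: C_1 → C_0 maps an edge to its endpoints' difference, ∂[p,q] = q − p. For instance
  ∂FL = L − F.
The resulting 9×10 matrix has rank 8, and its Smith normal form has invariant factors (1,1,1,1,1,1,1,1).

The boundary map ∂_2: C_2 → C_1 acts by ∂[p,q,r] = [q,r] − [p,r] + [p,q]. For instance
  ∂ABL = BL − AL + AB.
The 10×1 boundary matrix has rank 1 and Smith normal form diag(1).

Now H_k = ker ∂_k / im ∂_{k+1}, so:

  H_0: rank C_0 − rank ∂_1 = 9 − 8 = 1, and the invariant factors of ∂_1 are all 1, so H_0 ≅ Z.
  H_1: rank ker ∂_1 − rank ∂_2 = (10 − 8) − 1 = 1, and the invariant factors of ∂_2 are all 1, so H_1 ≅ Z.
  H_2: rank ker ∂_2 − rank ∂_3 = (1 − 1) − 0 = 0, and there is no ∂_3, so H_2 ≅ 0.

H_0 ≅ Z,  H_1 ≅ Z,  H_2 = 0.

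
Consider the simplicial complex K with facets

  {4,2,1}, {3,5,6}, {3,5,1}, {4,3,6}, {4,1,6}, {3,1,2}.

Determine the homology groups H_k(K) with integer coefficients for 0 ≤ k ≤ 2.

H_0 ≅ Z,  H_1 ≅ Z,  H_2 = 0.

Order the vertices as 1 < 2 < 3 < 4 < 5 < 6. Listing each simplex with vertices in this order, K has dimension 2 with simplices:

  0-simplices (6): [1], [2], [3], [4], [5], [6]
  1-simplices (12): [1,2], [1,3], [1,4], [1,5], [1,6], [2,3], [2,4], [3,4], [3,5], [3,6], [4,6], [5,6]
  2-simplices (6): [1,2,3], [1,2,4], [1,3,5], [1,4,6], [3,4,6], [3,5,6]

Hence C_0 ≅ Z^6, C_1 ≅ Z^12, C_2 ≅ Z^6.

∂_1: C_1 → C_0 sends each edge [p,q] (with p < q) to q − p.
The resulting 6×12 matrix has rank 5, and its Smith normal form has invariant factors (1,1,1,1,1).

∂_2: C_2 → C_1 maps a triangle to the signed sum of its edges. For instance
  ∂[1,2,3] = [2,3] − [1,3] + [1,2],
  ∂[3,5,6] = [5,6] − [3,6] + [3,5].
This gives a 12×6 integer matrix of rank 6; reducing to Smith normal form yields diagonal entries (1,1,1,1,1,1).

Now H_k = ker ∂_k / im ∂_{k+1}, so:

  H_0: rank C_0 − rank ∂_1 = 6 − 5 = 1, and the invariant factors of ∂_1 are all 1, so H_0 = Z.
  H_1: rank ker ∂_1 − rank ∂_2 = (12 − 5) − 6 = 1, and the invariant factors of ∂_2 are all 1, so H_1 = Z.
  H_2: rank ker ∂_2 − rank ∂_3 = (6 − 6) − 0 = 0, and there is no ∂_3, so H_2 = 0.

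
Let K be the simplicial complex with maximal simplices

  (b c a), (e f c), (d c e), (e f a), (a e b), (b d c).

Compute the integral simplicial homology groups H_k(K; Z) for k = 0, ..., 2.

H_0 ≅ Z,  H_1 ≅ Z,  H_2 = 0.

Fix the vertex order a < b < c < d < e < f and write every simplex with vertices in increasing order. Then dim K = 2 and the simplices of K are:

  0-simplices (6): a, b, c, d, e, f
  1-simplices (12): ab, ac, ae, af, bc, bd, be, cd, ce, cf, de, ef
  2-simplices (6): abc, abe, aef, bcd, cde, cef

Hence C_0 ≅ Z^6, C_1 ≅ Z^12, C_2 ≅ Z^6.

The boundary map ∂_1: C_1 → C_0 is given by ∂[p,q] = [q] − [p]. For instance
  ∂ae = e − a.
As a 6×12 matrix over Z this has rank 5, with invariant factors (1,1,1,1,1).

The boundary map ∂_2: C_2 → C_1 acts by ∂[p,q,r] = [q,r] − [p,r] + [p,q]. For instance
  ∂abc = bc − ac + ab,
  ∂bcd = cd − bd + bc.
As a 12×6 matrix over Z this has rank 6, with invariant factors (1,1,1,1,1,1).

Computing H_k = (kernel of ∂_k) / (image of ∂_{k+1}):

  H_0: rank C_0 − rank ∂_1 = 6 − 5 = 1, and the invariant factors of ∂_1 are all 1, so H_0 ≅ Z.
  H_1: rank ker ∂_1 − rank ∂_2 = (12 − 5) − 6 = 1, and the invariant factors of ∂_2 are all 1, so H_1 ≅ Z.
  H_2: rank ker ∂_2 − rank ∂_3 = (6 − 6) − 0 = 0, and there is no ∂_3, so H_2 ≅ 0.

As a check, the Euler characteristic is 6 − 12 + 6 = 0, which agrees with 1 − 1 + 0 = 0.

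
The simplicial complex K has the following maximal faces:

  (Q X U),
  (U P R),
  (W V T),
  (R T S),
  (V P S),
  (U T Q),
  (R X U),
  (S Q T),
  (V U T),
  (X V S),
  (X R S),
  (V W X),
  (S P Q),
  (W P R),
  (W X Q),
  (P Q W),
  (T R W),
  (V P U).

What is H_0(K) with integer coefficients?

H_0 = Z.

We work with the vertex ordering P < Q < R < S < T < U < V < W < X. The simplices of K, each written with vertices in increasing order, are:

  0-simplices (9): P, Q, R, S, T, U, V, W, X
  1-simplices (27): PQ, PR, PS, PU, PV, PW, QS, QT, QU, QW, QX, RS, RT, RU, RW, RX, ST, SV, SX, TU, TV, TW, UV, UX, VW, VX, WX
  2-simplices (18): PQS, PQW, PRU, PRW, PSV, PUV, QST, QTU, QUX, QWX, RST, RSX, RTW, RUX, SVX, TUV, TVW, VWX

Hence C_0 ≅ Z^9, C_1 ≅ Z^27, C_2 ≅ Z^18.

∂_1: C_1 → C_0 is given by ∂[p,q] = [q] − [p].
As a 9×27 matrix over Z this has rank 8, with invariant factors (1,1,1,1,1,1,1,1).

∂_2: C_2 → C_1 maps a triangle to the signed sum of its edges. For instance
  ∂RUX = UX − RX + RU,
  ∂PQW = QW − PW + PQ.
As a 27×18 matrix over Z this has rank 17, with invariant factors (1,1,1,1,1,1,1,1,1,1,1,1,1,1,1,1,1).

Computing H_k = (kernel of ∂_k) / (image of ∂_{k+1}):

  H_0: rank C_0 − rank ∂_1 = 9 − 8 = 1, and the invariant factors of ∂_1 are all 1, so H_0 ≅ Z.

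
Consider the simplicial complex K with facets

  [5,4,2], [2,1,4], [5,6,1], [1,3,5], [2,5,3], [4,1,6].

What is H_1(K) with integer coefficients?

H_1 ≅ Z.

Fix the vertex order 1 < 2 < 3 < 4 < 5 < 6 and write every simplex with vertices in increasing order. Then dim K = 2 and the simplices of K are:

  0-simplices (6): [1], [2], [3], [4], [5], [6]
  1-simplices (12): [1,2], [1,3], [1,4], [1,5], [1,6], [2,3], [2,4], [2,5], [3,5], [4,5], [4,6], [5,6]
  2-simplices (6): [1,2,4], [1,3,5], [1,4,6], [1,5,6], [2,3,5], [2,4,5]

giving chain groups C_0 ≅ Z^6, C_1 ≅ Z^12, C_2 ≅ Z^6.

∂_1: C_1 → C_0 sends each edge [p,q] (with p < q) to q − p. For instance
  ∂[1,2] = [2] − [1].
The resulting 6×12 matrix has rank 5, and its Smith normal form has invariant factors (1,1,1,1,1).

Boundary ∂_2: C_2 → C_1 acts by ∂[p,q,r] = [q,r] − [p,r] + [p,q]. For instance
  ∂[2,4,5] = [4,5] − [2,5] + [2,4],
  ∂[1,5,6] = [5,6] − [1,6] + [1,5].
The 12×6 boundary matrix has rank 6 and Smith normal form diag(1,1,1,1,1,1).

Reading off H_k = ker ∂_k / im ∂_{k+1}:

  H_1: rank ker ∂_1 − rank ∂_2 = (12 − 5) − 6 = 1, and the invariant factors of ∂_2 are all 1, so H_1 ≅ Z.

(K is a triangulation of the cylinder S^1 x I.)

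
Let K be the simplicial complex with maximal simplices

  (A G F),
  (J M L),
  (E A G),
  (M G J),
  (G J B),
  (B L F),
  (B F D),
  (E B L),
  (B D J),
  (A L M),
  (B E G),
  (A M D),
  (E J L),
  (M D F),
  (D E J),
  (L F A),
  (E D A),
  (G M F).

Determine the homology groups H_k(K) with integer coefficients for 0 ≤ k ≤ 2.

H_0 = Z,  H_1 = Z ⊕ Z_2,  H_2 = 0.

Take the total order A < B < D < E < F < G < J < L < M on the vertex set. Then K (dimension 2) consists of the simplices:

  0-simplices (9): A, B, D, E, F, G, J, L, M
  1-simplices (27): AD, AE, AF, AG, AL, AM, BD, BE, BF, BG, BJ, BL, DE, DF, DJ, DM, EG, EJ, EL, FG, FL, FM, GJ, GM, JL, JM, LM
  2-simplices (18): ADE, ADM, AEG, AFG, AFL, ALM, BDF, BDJ, BEG, BEL, BFL, BGJ, DEJ, DFM, EJL, FGM, GJM, JLM

giving chain groups C_0 ≅ Z^9, C_1 ≅ Z^27, C_2 ≅ Z^18.

∂_1: C_1 → C_0 maps an edge to its endpoints' difference, ∂[p,q] = q − p.
The 9×27 boundary matrix has rank 8 and Smith normal form diag(1,1,1,1,1,1,1,1).

Boundary ∂_2: C_2 → C_1 acts by ∂[p,q,r] = [q,r] − [p,r] + [p,q]. For instance
  ∂BGJ = GJ − BJ + BG,
  ∂BFL = FL − BL + BF.
The 27×18 boundary matrix has rank 18 and Smith normal form diag(1,1,1,1,1,1,1,1,1,1,1,1,1,1,1,1,1,2).

Reading off H_k = ker ∂_k / im ∂_{k+1}:

  H_0: rank C_0 − rank ∂_1 = 9 − 8 = 1, and the invariant factors of ∂_1 are all 1, so H_0 ≅ Z.
  H_1: rank ker ∂_1 − rank ∂_2 = (27 − 8) − 18 = 1, and ∂_2 has invariant factor 2 > 1, so H_1 ≅ Z ⊕ Z_2.
  H_2: rank ker ∂_2 − rank ∂_3 = (18 − 18) − 0 = 0, and there is no ∂_3, so H_2 ≅ 0.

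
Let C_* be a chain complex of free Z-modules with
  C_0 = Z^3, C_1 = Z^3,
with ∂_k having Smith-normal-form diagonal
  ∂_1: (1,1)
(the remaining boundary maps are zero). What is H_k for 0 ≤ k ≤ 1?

H_0 ≅ Z,  H_1 ≅ Z.

H_0: b_0 = 3 − 0 − 2 = 1; torsion from ∂_1 factors > 1: none. So H_0 ≅ Z.
H_1: b_1 = 3 − 2 − 0 = 1; torsion from ∂_2 factors > 1: none. So H_1 ≅ Z.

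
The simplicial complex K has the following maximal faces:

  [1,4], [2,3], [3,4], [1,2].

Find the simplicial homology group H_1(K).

H_1 ≅ Z.

Take the total order 1 < 2 < 3 < 4 on the vertex set. Then K (dimension 1) consists of the simplices:

  0-simplices (4): [1], [2], [3], [4]
  1-simplices (4): [1,2], [1,4], [2,3], [3,4]

Hence C_0 ≅ Z^4, C_1 ≅ Z^4.

∂_1: C_1 → C_0 sends each edge [p,q] (with p < q) to q − p. For instance
  ∂[1,4] = [4] − [1].
As a 4×4 matrix over Z this has rank 3, with invariant factors (1,1,1).

Reading off H_k = ker ∂_k / im ∂_{k+1}:

  H_1: rank ker ∂_1 − rank ∂_2 = (4 − 3) − 0 = 1, and there is no ∂_2, so H_1 = Z.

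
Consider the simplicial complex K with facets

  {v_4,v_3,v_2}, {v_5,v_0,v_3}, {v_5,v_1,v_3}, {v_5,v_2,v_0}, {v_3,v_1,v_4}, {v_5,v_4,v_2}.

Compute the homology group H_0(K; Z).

H_0 = Z.

Order the vertices as v_0 < v_1 < v_2 < v_3 < v_4 < v_5. Listing each simplex with vertices in this order, K has dimension 2 with simplices:

  0-simplices (6): [v_0], [v_1], [v_2], [v_3], [v_4], [v_5]
  1-simplices (12): [v_0,v_2], [v_0,v_3], [v_0,v_5], [v_1,v_3], [v_1,v_4], [v_1,v_5], [v_2,v_3], [v_2,v_4], [v_2,v_5], [v_3,v_4], [v_3,v_5], [v_4,v_5]
  2-simplices (6): [v_0,v_2,v_5], [v_0,v_3,v_5], [v_1,v_3,v_4], [v_1,v_3,v_5], [v_2,v_3,v_4], [v_2,v_4,v_5]

giving chain groups C_0 ≅ Z^6, C_1 ≅ Z^12, C_2 ≅ Z^6.

∂_1: C_1 → C_0 sends each edge [p,q] (with p < q) to q − p. For instance
  ∂[v_0,v_2] = [v_2] − [v_0].
This gives a 6×12 integer matrix of rank 5; reducing to Smith normal form yields diagonal entries (1,1,1,1,1).

∂_2: C_2 → C_1 maps a triangle to the signed sum of its edges. For instance
  ∂[v_2,v_4,v_5] = [v_4,v_5] − [v_2,v_5] + [v_2,v_4],
  ∂[v_2,v_3,v_4] = [v_3,v_4] − [v_2,v_4] + [v_2,v_3].
The 12×6 boundary matrix has rank 6 and Smith normal form diag(1,1,1,1,1,1).

Reading off H_k = ker ∂_k / im ∂_{k+1}:

  H_0: rank C_0 − rank ∂_1 = 6 − 5 = 1, and the invariant factors of ∂_1 are all 1, so H_0 ≅ Z.

(K is a triangulation of the cylinder S^1 x I.)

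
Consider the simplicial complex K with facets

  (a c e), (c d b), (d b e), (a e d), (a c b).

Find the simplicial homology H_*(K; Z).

Fix the vertex order a < b < c < d < e and write every simplex with vertices in increasing order. Then dim K = 2 and the simplices of K are:

  0-simplices (5): a, b, c, d, e
  1-simplices (10): ab, ac, ad, ae, bc, bd, be, cd, ce, de
  2-simplices (5): abc, ace, ade, bcd, bde

so the chain groups are C_0 ≅ Z^5, C_1 ≅ Z^10, C_2 ≅ Z^5.

The boundary map ∂_1: C_1 → C_0 sends each edge [p,q] (with p < q) to q − p. For instance
  ∂de = e − d.
As a 5×10 matrix over Z this has rank 4, with invariant factors (1,1,1,1).

The boundary map ∂_2: C_2 → C_1 maps a triangle to the signed sum of its edges. For instance
  ∂bcd = cd − bd + bc,
  ∂ade = de − ae + ad.
This gives a 10×5 integer matrix of rank 5; reducing to Smith normal form yields diagonal entries (1,1,1,1,1).

Now H_k = ker ∂_k / im ∂_{k+1}, so:

  H_0: rank C_0 − rank ∂_1 = 5 − 4 = 1, and the invariant factors of ∂_1 are all 1, so H_0 = Z.
  H_1: rank ker ∂_1 − rank ∂_2 = (10 − 4) − 5 = 1, and the invariant factors of ∂_2 are all 1, so H_1 = Z.
  H_2: rank ker ∂_2 − rank ∂_3 = (5 − 5) − 0 = 0, and there is no ∂_3, so H_2 = 0.

H_0 = Z,  H_1 = Z,  H_2 = 0.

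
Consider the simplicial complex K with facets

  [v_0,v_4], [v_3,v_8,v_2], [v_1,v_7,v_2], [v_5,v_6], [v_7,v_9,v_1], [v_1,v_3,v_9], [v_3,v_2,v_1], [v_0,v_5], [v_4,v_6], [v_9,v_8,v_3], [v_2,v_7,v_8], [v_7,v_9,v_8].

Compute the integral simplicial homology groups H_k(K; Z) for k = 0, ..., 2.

H_0 = Z^2,  H_1 = Z,  H_2 = Z.

We work with the vertex ordering v_0 < v_1 < v_2 < v_3 < v_4 < v_5 < v_6 < v_7 < v_8 < v_9. The simplices of K, each written with vertices in increasing order, are:

  0-simplices (10): [v_0], [v_1], [v_2], [v_3], [v_4], [v_5], [v_6], [v_7], [v_8], [v_9]
  1-simplices (16): (16 of them)
  2-simplices (8): [v_1,v_2,v_3], [v_1,v_2,v_7], [v_1,v_3,v_9], [v_1,v_7,v_9], [v_2,v_3,v_8], [v_2,v_7,v_8], [v_3,v_8,v_9], [v_7,v_8,v_9]

so the chain groups are C_0 ≅ Z^10, C_1 ≅ Z^16, C_2 ≅ Z^8.

Boundary ∂_1: C_1 → C_0 maps an edge to its endpoints' difference, ∂[p,q] = q − p.
The resulting 10×16 matrix has rank 8, and its Smith normal form has invariant factors (1,1,1,1,1,1,1,1).

∂_2: C_2 → C_1 acts by ∂[p,q,r] = [q,r] − [p,r] + [p,q]. For instance
  ∂[v_2,v_3,v_8] = [v_3,v_8] − [v_2,v_8] + [v_2,v_3],
  ∂[v_7,v_8,v_9] = [v_8,v_9] − [v_7,v_9] + [v_7,v_8].
This gives a 16×8 integer matrix of rank 7; reducing to Smith normal form yields diagonal entries (1,1,1,1,1,1,1).

Reading off H_k = ker ∂_k / im ∂_{k+1}:

  H_0: rank C_0 − rank ∂_1 = 10 − 8 = 2, and the invariant factors of ∂_1 are all 1, so H_0 ≅ Z^2.
  H_1: rank ker ∂_1 − rank ∂_2 = (16 − 8) − 7 = 1, and the invariant factors of ∂_2 are all 1, so H_1 ≅ Z.
  H_2: rank ker ∂_2 − rank ∂_3 = (8 − 7) − 0 = 1, and there is no ∂_3, so H_2 ≅ Z.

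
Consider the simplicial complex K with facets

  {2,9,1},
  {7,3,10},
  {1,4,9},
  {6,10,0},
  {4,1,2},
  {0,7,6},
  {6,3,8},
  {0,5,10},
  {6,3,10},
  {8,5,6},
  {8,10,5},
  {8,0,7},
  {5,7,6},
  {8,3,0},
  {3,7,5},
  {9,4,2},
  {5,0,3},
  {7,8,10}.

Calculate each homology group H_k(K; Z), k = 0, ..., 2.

H_0 ≅ Z^2,  H_1 ≅ Z^2,  H_2 ≅ Z^2.

We work with the vertex ordering 0 < 1 < 2 < 3 < 4 < 5 < 6 < 7 < 8 < 9 < 10. The simplices of K, each written with vertices in increasing order, are:

  0-simplices (11): [0], [1], [2], [3], [4], [5], [6], [7], [8], [9], [10]
  1-simplices (27): (27 of them)
  2-simplices (18): (18 of them)

so the chain groups are C_0 ≅ Z^11, C_1 ≅ Z^27, C_2 ≅ Z^18.

∂_1: C_1 → C_0 is given by ∂[p,q] = [q] − [p].
The 11×27 boundary matrix has rank 9 and Smith normal form diag(1,1,1,1,1,1,1,1,1).

∂_2: C_2 → C_1 acts by ∂[p,q,r] = [q,r] − [p,r] + [p,q]. For instance
  ∂[3,7,10] = [7,10] − [3,10] + [3,7],
  ∂[1,2,4] = [2,4] − [1,4] + [1,2].
This gives a 27×18 integer matrix of rank 16; reducing to Smith normal form yields diagonal entries (1,1,1,1,1,1,1,1,1,1,1,1,1,1,1,1).

Reading off H_k = ker ∂_k / im ∂_{k+1}:

  H_0: rank C_0 − rank ∂_1 = 11 − 9 = 2, and the invariant factors of ∂_1 are all 1, so H_0 = Z^2.
  H_1: rank ker ∂_1 − rank ∂_2 = (27 − 9) − 16 = 2, and the invariant factors of ∂_2 are all 1, so H_1 = Z^2.
  H_2: rank ker ∂_2 − rank ∂_3 = (18 − 16) − 0 = 2, and there is no ∂_3, so H_2 = Z^2.

(K is a triangulation of the disjoint union of the torus T^2 and the 2-sphere S^2.)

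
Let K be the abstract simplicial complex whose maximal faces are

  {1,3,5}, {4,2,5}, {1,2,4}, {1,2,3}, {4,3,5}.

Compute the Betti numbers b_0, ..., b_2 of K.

b_0 = 1, b_1 = 1, b_2 = 0.

We work with the vertex ordering 1 < 2 < 3 < 4 < 5. The simplices of K, each written with vertices in increasing order, are:

  0-simplices (5): [1], [2], [3], [4], [5]
  1-simplices (10): [1,2], [1,3], [1,4], [1,5], [2,3], [2,4], [2,5], [3,4], [3,5], [4,5]
  2-simplices (5): [1,2,3], [1,2,4], [1,3,5], [2,4,5], [3,4,5]

so the chain groups are C_0 ≅ Z^5, C_1 ≅ Z^10, C_2 ≅ Z^5.

∂_1: C_1 → C_0 maps an edge to its endpoints' difference, ∂[p,q] = q − p. For instance
  ∂[1,2] = [2] − [1].
The 5×10 boundary matrix has rank 4 and Smith normal form diag(1,1,1,1).

Boundary ∂_2: C_2 → C_1 sends each 2-simplex [p,q,r] to [q,r] − [p,r] + [p,q]. For instance
  ∂[1,2,4] = [2,4] − [1,4] + [1,2],
  ∂[1,3,5] = [3,5] − [1,5] + [1,3].
As a 10×5 matrix over Z this has rank 5, with invariant factors (1,1,1,1,1).

Computing H_k = (kernel of ∂_k) / (image of ∂_{k+1}):

  H_0: rank C_0 − rank ∂_1 = 5 − 4 = 1, and the invariant factors of ∂_1 are all 1, so H_0 ≅ Z.
  H_1: rank ker ∂_1 − rank ∂_2 = (10 − 4) − 5 = 1, and the invariant factors of ∂_2 are all 1, so H_1 ≅ Z.
  H_2: rank ker ∂_2 − rank ∂_3 = (5 − 5) − 0 = 0, and there is no ∂_3, so H_2 ≅ 0.

(K is a triangulation of the Möbius band.)

Hence the Betti numbers are b_0 = 1, b_1 = 1, b_2 = 0.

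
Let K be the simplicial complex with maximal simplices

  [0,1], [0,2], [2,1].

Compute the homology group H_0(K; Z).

We work with the vertex ordering 0 < 1 < 2. The simplices of K, each written with vertices in increasing order, are:

  0-simplices (3): [0], [1], [2]
  1-simplices (3): [0,1], [0,2], [1,2]

Hence C_0 ≅ Z^3, C_1 ≅ Z^3.

The boundary map ∂_1: C_1 → C_0 sends each edge [p,q] (with p < q) to q − p. For instance
  ∂[0,2] = [2] − [0].
The 3×3 boundary matrix has rank 2 and Smith normal form diag(1,1).

From H_k ≅ ker(∂_k) / im(∂_{k+1}) we obtain:

  H_0: rank C_0 − rank ∂_1 = 3 − 2 = 1, and the invariant factors of ∂_1 are all 1, so H_0 = Z.

H_0 = Z.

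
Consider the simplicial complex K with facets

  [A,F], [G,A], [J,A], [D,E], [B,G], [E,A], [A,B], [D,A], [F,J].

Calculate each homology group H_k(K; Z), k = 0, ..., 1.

Take the total order A < B < D < E < F < G < J on the vertex set. Then K (dimension 1) consists of the simplices:

  0-simplices (7): A, B, D, E, F, G, J
  1-simplices (9): AB, AD, AE, AF, AG, AJ, BG, DE, FJ

Hence C_0 ≅ Z^7, C_1 ≅ Z^9.

∂_1: C_1 → C_0 maps an edge to its endpoints' difference, ∂[p,q] = q − p. For instance
  ∂DE = E − D.
The resulting 7×9 matrix has rank 6, and its Smith normal form has invariant factors (1,1,1,1,1,1).

Now H_k = ker ∂_k / im ∂_{k+1}, so:

  H_0: rank C_0 − rank ∂_1 = 7 − 6 = 1, and the invariant factors of ∂_1 are all 1, so H_0 ≅ Z.
  H_1: rank ker ∂_1 − rank ∂_2 = (9 − 6) − 0 = 3, and there is no ∂_2, so H_1 ≅ Z^3.

H_0 ≅ Z,  H_1 ≅ Z^3.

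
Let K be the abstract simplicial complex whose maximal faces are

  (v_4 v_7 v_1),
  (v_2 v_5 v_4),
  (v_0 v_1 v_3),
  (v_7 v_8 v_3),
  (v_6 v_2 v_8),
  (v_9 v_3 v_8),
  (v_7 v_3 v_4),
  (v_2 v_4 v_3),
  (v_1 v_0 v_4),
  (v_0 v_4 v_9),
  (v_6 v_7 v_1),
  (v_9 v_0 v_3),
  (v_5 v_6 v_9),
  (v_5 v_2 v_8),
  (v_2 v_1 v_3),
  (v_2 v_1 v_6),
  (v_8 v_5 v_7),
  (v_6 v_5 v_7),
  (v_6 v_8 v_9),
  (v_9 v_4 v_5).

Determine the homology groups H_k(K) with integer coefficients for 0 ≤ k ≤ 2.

Take the total order v_0 < v_1 < v_2 < v_3 < v_4 < v_5 < v_6 < v_7 < v_8 < v_9 on the vertex set. Then K (dimension 2) consists of the simplices:

  0-simplices (10): [v_0], [v_1], [v_2], [v_3], [v_4], [v_5], [v_6], [v_7], [v_8], [v_9]
  1-simplices (30): (30 of them)
  2-simplices (20): (20 of them)

giving chain groups C_0 ≅ Z^10, C_1 ≅ Z^30, C_2 ≅ Z^20.

∂_1: C_1 → C_0 maps an edge to its endpoints' difference, ∂[p,q] = q − p.
As a 10×30 matrix over Z this has rank 9, with invariant factors (1,1,1,1,1,1,1,1,1).

The boundary map ∂_2: C_2 → C_1 sends each 2-simplex [p,q,r] to [q,r] − [p,r] + [p,q]. For instance
  ∂[v_3,v_7,v_8] = [v_7,v_8] − [v_3,v_8] + [v_3,v_7],
  ∂[v_5,v_7,v_8] = [v_7,v_8] − [v_5,v_8] + [v_5,v_7].
The resulting 30×20 matrix has rank 20, and its Smith normal form has invariant factors (1,1,1,1,1,1,1,1,1,1,1,1,1,1,1,1,1,1,1,2).

Now H_k = ker ∂_k / im ∂_{k+1}, so:

  H_0: rank C_0 − rank ∂_1 = 10 − 9 = 1, and the invariant factors of ∂_1 are all 1, so H_0 = Z.
  H_1: rank ker ∂_1 − rank ∂_2 = (30 − 9) − 20 = 1, and ∂_2 has invariant factor 2 > 1, so H_1 = Z ⊕ Z/2.
  H_2: rank ker ∂_2 − rank ∂_3 = (20 − 20) − 0 = 0, and there is no ∂_3, so H_2 = 0.

(K is a triangulation of the Klein bottle.)

H_0 ≅ Z,  H_1 ≅ Z ⊕ Z/2,  H_2 = 0.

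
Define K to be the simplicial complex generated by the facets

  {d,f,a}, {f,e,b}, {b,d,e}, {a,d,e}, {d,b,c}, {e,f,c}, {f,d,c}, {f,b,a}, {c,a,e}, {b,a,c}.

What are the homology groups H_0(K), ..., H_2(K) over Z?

Fix the vertex order a < b < c < d < e < f and write every simplex with vertices in increasing order. Then dim K = 2 and the simplices of K are:

  0-simplices (6): a, b, c, d, e, f
  1-simplices (15): ab, ac, ad, ae, af, bc, bd, be, bf, cd, ce, cf, de, df, ef
  2-simplices (10): abc, abf, ace, ade, adf, bcd, bde, bef, cdf, cef

so the chain groups are C_0 ≅ Z^6, C_1 ≅ Z^15, C_2 ≅ Z^10.

Boundary ∂_1: C_1 → C_0 is given by ∂[p,q] = [q] − [p]. For instance
  ∂ae = e − a.
As a 6×15 matrix over Z this has rank 5, with invariant factors (1,1,1,1,1).

∂_2: C_2 → C_1 sends each 2-simplex [p,q,r] to [q,r] − [p,r] + [p,q]. For instance
  ∂abc = bc − ac + ab,
  ∂cdf = df − cf + cd.
This gives a 15×10 integer matrix of rank 10; reducing to Smith normal form yields diagonal entries (1,1,1,1,1,1,1,1,1,2).

Now H_k = ker ∂_k / im ∂_{k+1}, so:

  H_0: rank C_0 − rank ∂_1 = 6 − 5 = 1, and the invariant factors of ∂_1 are all 1, so H_0 = Z.
  H_1: rank ker ∂_1 − rank ∂_2 = (15 − 5) − 10 = 0, and ∂_2 has invariant factor 2 > 1, so H_1 = Z/2Z.
  H_2: rank ker ∂_2 − rank ∂_3 = (10 − 10) − 0 = 0, and there is no ∂_3, so H_2 = 0.

As a check, the Euler characteristic is 6 − 15 + 10 = 1, which agrees with 1 − 0 + 0 = 1.
(K is a triangulation of the real projective plane RP^2.)

H_0 = Z,  H_1 = Z/2Z,  H_2 = 0.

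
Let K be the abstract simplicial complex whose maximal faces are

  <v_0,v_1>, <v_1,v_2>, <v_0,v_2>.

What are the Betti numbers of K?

b_0 = 1, b_1 = 1.

We work with the vertex ordering v_0 < v_1 < v_2. The simplices of K, each written with vertices in increasing order, are:

  0-simplices (3): [v_0], [v_1], [v_2]
  1-simplices (3): [v_0,v_1], [v_0,v_2], [v_1,v_2]

so the chain groups are C_0 ≅ Z^3, C_1 ≅ Z^3.

The boundary map ∂_1: C_1 → C_0 maps an edge to its endpoints' difference, ∂[p,q] = q − p. For instance
  ∂[v_1,v_2] = [v_2] − [v_1].
The resulting 3×3 matrix has rank 2, and its Smith normal form has invariant factors (1,1).

From H_k ≅ ker(∂_k) / im(∂_{k+1}) we obtain:

  H_0: rank C_0 − rank ∂_1 = 3 − 2 = 1, and the invariant factors of ∂_1 are all 1, so H_0 = Z.
  H_1: rank ker ∂_1 − rank ∂_2 = (3 − 2) − 0 = 1, and there is no ∂_2, so H_1 = Z.

Hence the Betti numbers are b_0 = 1, b_1 = 1.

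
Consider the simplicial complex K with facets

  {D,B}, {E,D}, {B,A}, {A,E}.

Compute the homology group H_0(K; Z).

Fix the vertex order A < B < D < E and write every simplex with vertices in increasing order. Then dim K = 1 and the simplices of K are:

  0-simplices (4): A, B, D, E
  1-simplices (4): AB, AE, BD, DE

so the chain groups are C_0 ≅ Z^4, C_1 ≅ Z^4.

Boundary ∂_1: C_1 → C_0 sends each edge [p,q] (with p < q) to q − p.
As a 4×4 matrix over Z this has rank 3, with invariant factors (1,1,1).

Computing H_k = (kernel of ∂_k) / (image of ∂_{k+1}):

  H_0: rank C_0 − rank ∂_1 = 4 − 3 = 1, and the invariant factors of ∂_1 are all 1, so H_0 = Z.

(K is a triangulation of the circle S^1.)

H_0 ≅ Z.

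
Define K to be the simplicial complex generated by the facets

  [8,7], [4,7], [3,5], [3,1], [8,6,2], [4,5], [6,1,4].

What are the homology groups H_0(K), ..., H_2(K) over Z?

We work with the vertex ordering 1 < 2 < 3 < 4 < 5 < 6 < 7 < 8. The simplices of K, each written with vertices in increasing order, are:

  0-simplices (8): [1], [2], [3], [4], [5], [6], [7], [8]
  1-simplices (11): [1,3], [1,4], [1,6], [2,6], [2,8], [3,5], [4,5], [4,6], [4,7], [6,8], [7,8]
  2-simplices (2): [1,4,6], [2,6,8]

giving chain groups C_0 ≅ Z^8, C_1 ≅ Z^11, C_2 ≅ Z^2.

The boundary map ∂_1: C_1 → C_0 maps an edge to its endpoints' difference, ∂[p,q] = q − p. For instance
  ∂[1,3] = [3] − [1].
The resulting 8×11 matrix has rank 7, and its Smith normal form has invariant factors (1,1,1,1,1,1,1).

∂_2: C_2 → C_1 maps a triangle to the signed sum of its edges. For instance
  ∂[2,6,8] = [6,8] − [2,8] + [2,6],
  ∂[1,4,6] = [4,6] − [1,6] + [1,4].
The resulting 11×2 matrix has rank 2, and its Smith normal form has invariant factors (1,1).

Now H_k = ker ∂_k / im ∂_{k+1}, so:

  H_0: rank C_0 − rank ∂_1 = 8 − 7 = 1, and the invariant factors of ∂_1 are all 1, so H_0 = Z.
  H_1: rank ker ∂_1 − rank ∂_2 = (11 − 7) − 2 = 2, and the invariant factors of ∂_2 are all 1, so H_1 = Z^2.
  H_2: rank ker ∂_2 − rank ∂_3 = (2 − 2) − 0 = 0, and there is no ∂_3, so H_2 = 0.

As a check, the Euler characteristic is 8 − 11 + 2 = -1, which agrees with 1 − 2 + 0 = -1.

H_0 = Z,  H_1 = Z^2,  H_2 = 0.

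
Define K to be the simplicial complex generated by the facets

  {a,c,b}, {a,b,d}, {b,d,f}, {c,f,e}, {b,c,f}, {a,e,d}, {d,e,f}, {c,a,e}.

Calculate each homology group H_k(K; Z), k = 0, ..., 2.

H_0 = Z,  H_1 = 0,  H_2 = Z.

K has 6 vertices, 12 edges, 8 triangles.
rank ∂_0 = 0, rank ∂_1 = 5 ⇒ b_0 = 6 − 0 − 5 = 1; all invariant factors of ∂_1 are 1 so no torsion. So H_0 = Z.
rank ∂_1 = 5, rank ∂_2 = 7 ⇒ b_1 = 12 − 5 − 7 = 0; all invariant factors of ∂_2 are 1 so no torsion. So H_1 = 0.
rank ∂_2 = 7, rank ∂_3 = 0 ⇒ b_2 = 8 − 7 − 0 = 1. So H_2 = Z.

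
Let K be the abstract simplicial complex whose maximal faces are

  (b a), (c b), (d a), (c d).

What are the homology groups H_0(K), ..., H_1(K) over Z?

Order the vertices as a < b < c < d. Listing each simplex with vertices in this order, K has dimension 1 with simplices:

  0-simplices (4): a, b, c, d
  1-simplices (4): ab, ad, bc, cd

Hence C_0 ≅ Z^4, C_1 ≅ Z^4.

∂_1: C_1 → C_0 is given by ∂[p,q] = [q] − [p]. For instance
  ∂bc = c − b.
This gives a 4×4 integer matrix of rank 3; reducing to Smith normal form yields diagonal entries (1,1,1).

Reading off H_k = ker ∂_k / im ∂_{k+1}:

  H_0: rank C_0 − rank ∂_1 = 4 − 3 = 1, and the invariant factors of ∂_1 are all 1, so H_0 ≅ Z.
  H_1: rank ker ∂_1 − rank ∂_2 = (4 − 3) − 0 = 1, and there is no ∂_2, so H_1 ≅ Z.

H_0 ≅ Z,  H_1 ≅ Z.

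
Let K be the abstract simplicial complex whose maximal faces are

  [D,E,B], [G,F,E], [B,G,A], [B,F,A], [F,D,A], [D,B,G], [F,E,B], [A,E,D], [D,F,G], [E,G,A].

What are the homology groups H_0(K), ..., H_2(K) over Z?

H_0 ≅ Z,  H_1 ≅ Z/2,  H_2 = 0.

Order the vertices as A < B < D < E < F < G. Listing each simplex with vertices in this order, K has dimension 2 with simplices:

  0-simplices (6): A, B, D, E, F, G
  1-simplices (15): AB, AD, AE, AF, AG, BD, BE, BF, BG, DE, DF, DG, EF, EG, FG
  2-simplices (10): ABF, ABG, ADE, ADF, AEG, BDE, BDG, BEF, DFG, EFG

so the chain groups are C_0 ≅ Z^6, C_1 ≅ Z^15, C_2 ≅ Z^10.

Boundary ∂_1: C_1 → C_0 sends each edge [p,q] (with p < q) to q − p.
The 6×15 boundary matrix has rank 5 and Smith normal form diag(1,1,1,1,1).

The boundary map ∂_2: C_2 → C_1 sends each 2-simplex [p,q,r] to [q,r] − [p,r] + [p,q]. For instance
  ∂ADE = DE − AE + AD,
  ∂DFG = FG − DG + DF.
This gives a 15×10 integer matrix of rank 10; reducing to Smith normal form yields diagonal entries (1,1,1,1,1,1,1,1,1,2).

From H_k ≅ ker(∂_k) / im(∂_{k+1}) we obtain:

  H_0: rank C_0 − rank ∂_1 = 6 − 5 = 1, and the invariant factors of ∂_1 are all 1, so H_0 ≅ Z.
  H_1: rank ker ∂_1 − rank ∂_2 = (15 − 5) − 10 = 0, and ∂_2 has invariant factor 2 > 1, so H_1 ≅ Z/2.
  H_2: rank ker ∂_2 − rank ∂_3 = (10 − 10) − 0 = 0, and there is no ∂_3, so H_2 ≅ 0.

(K is a triangulation of the real projective plane RP^2.)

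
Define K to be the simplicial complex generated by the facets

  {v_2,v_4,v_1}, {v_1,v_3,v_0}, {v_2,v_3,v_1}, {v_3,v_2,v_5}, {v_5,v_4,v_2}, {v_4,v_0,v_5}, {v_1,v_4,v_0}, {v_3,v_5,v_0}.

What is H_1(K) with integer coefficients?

Take the total order v_0 < v_1 < v_2 < v_3 < v_4 < v_5 on the vertex set. Then K (dimension 2) consists of the simplices:

  0-simplices (6): [v_0], [v_1], [v_2], [v_3], [v_4], [v_5]
  1-simplices (12): [v_0,v_1], [v_0,v_3], [v_0,v_4], [v_0,v_5], [v_1,v_2], [v_1,v_3], [v_1,v_4], [v_2,v_3], [v_2,v_4], [v_2,v_5], [v_3,v_5], [v_4,v_5]
  2-simplices (8): [v_0,v_1,v_3], [v_0,v_1,v_4], [v_0,v_3,v_5], [v_0,v_4,v_5], [v_1,v_2,v_3], [v_1,v_2,v_4], [v_2,v_3,v_5], [v_2,v_4,v_5]

giving chain groups C_0 ≅ Z^6, C_1 ≅ Z^12, C_2 ≅ Z^8.

The boundary map ∂_1: C_1 → C_0 sends each edge [p,q] (with p < q) to q − p.
This gives a 6×12 integer matrix of rank 5; reducing to Smith normal form yields diagonal entries (1,1,1,1,1).

The boundary map ∂_2: C_2 → C_1 sends each 2-simplex [p,q,r] to [q,r] − [p,r] + [p,q]. For instance
  ∂[v_0,v_1,v_4] = [v_1,v_4] − [v_0,v_4] + [v_0,v_1],
  ∂[v_0,v_1,v_3] = [v_1,v_3] − [v_0,v_3] + [v_0,v_1].
This gives a 12×8 integer matrix of rank 7; reducing to Smith normal form yields diagonal entries (1,1,1,1,1,1,1).

Reading off H_k = ker ∂_k / im ∂_{k+1}:

  H_1: rank ker ∂_1 − rank ∂_2 = (12 − 5) − 7 = 0, and the invariant factors of ∂_2 are all 1, so H_1 = 0.

H_1 ≅ 0.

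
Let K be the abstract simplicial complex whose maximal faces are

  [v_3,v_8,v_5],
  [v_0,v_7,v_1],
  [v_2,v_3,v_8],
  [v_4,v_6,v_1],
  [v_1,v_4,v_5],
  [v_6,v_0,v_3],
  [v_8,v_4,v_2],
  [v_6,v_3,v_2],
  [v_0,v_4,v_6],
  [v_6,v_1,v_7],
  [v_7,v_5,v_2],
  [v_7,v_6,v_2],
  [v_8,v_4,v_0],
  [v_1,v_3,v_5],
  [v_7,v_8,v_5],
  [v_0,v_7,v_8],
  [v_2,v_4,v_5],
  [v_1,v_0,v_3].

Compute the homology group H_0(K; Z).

H_0 ≅ Z.

K has 9 vertices, 27 edges, 18 triangles.
rank ∂_0 = 0, rank ∂_1 = 8 ⇒ b_0 = 9 − 0 − 8 = 1; all invariant factors of ∂_1 are 1 so no torsion. So H_0 ≅ Z.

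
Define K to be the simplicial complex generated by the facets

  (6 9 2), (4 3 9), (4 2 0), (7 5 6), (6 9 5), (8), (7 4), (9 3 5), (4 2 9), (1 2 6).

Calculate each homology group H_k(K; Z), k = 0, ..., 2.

K has 10 vertices, 17 edges, 8 triangles.
rank ∂_0 = 0, rank ∂_1 = 8 ⇒ b_0 = 10 − 0 − 8 = 2; all invariant factors of ∂_1 are 1 so no torsion. So H_0 ≅ Z^2.
rank ∂_1 = 8, rank ∂_2 = 8 ⇒ b_1 = 17 − 8 − 8 = 1; all invariant factors of ∂_2 are 1 so no torsion. So H_1 ≅ Z.
rank ∂_2 = 8, rank ∂_3 = 0 ⇒ b_2 = 8 − 8 − 0 = 0. So H_2 ≅ 0.

H_0 = Z^2,  H_1 = Z,  H_2 = 0.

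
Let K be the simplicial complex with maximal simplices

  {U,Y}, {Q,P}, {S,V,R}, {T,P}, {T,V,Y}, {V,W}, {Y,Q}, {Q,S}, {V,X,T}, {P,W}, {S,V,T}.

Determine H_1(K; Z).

H_1 = Z^3.

Fix the vertex order P < Q < R < S < T < U < V < W < X < Y and write every simplex with vertices in increasing order. Then dim K = 2 and the simplices of K are:

  0-simplices (10): P, Q, R, S, T, U, V, W, X, Y
  1-simplices (16): PQ, PT, PW, QS, QY, RS, RV, ST, SV, TV, TX, TY, UY, VW, VX, VY
  2-simplices (4): RSV, STV, TVX, TVY

giving chain groups C_0 ≅ Z^10, C_1 ≅ Z^16, C_2 ≅ Z^4.

The boundary map ∂_1: C_1 → C_0 is given by ∂[p,q] = [q] − [p].
This gives a 10×16 integer matrix of rank 9; reducing to Smith normal form yields diagonal entries (1,1,1,1,1,1,1,1,1).

Boundary ∂_2: C_2 → C_1 maps a triangle to the signed sum of its edges. For instance
  ∂TVY = VY − TY + TV,
  ∂RSV = SV − RV + RS.
As a 16×4 matrix over Z this has rank 4, with invariant factors (1,1,1,1).

Reading off H_k = ker ∂_k / im ∂_{k+1}:

  H_1: rank ker ∂_1 − rank ∂_2 = (16 − 9) − 4 = 3, and the invariant factors of ∂_2 are all 1, so H_1 ≅ Z^3.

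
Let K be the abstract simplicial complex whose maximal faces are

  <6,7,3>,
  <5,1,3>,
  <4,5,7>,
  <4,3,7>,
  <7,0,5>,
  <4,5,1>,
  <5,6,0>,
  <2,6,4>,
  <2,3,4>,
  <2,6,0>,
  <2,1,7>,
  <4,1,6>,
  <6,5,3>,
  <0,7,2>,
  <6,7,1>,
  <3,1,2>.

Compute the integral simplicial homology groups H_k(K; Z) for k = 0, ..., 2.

K has 8 vertices, 24 edges, 16 triangles.
rank ∂_0 = 0, rank ∂_1 = 7 ⇒ b_0 = 8 − 0 − 7 = 1; all invariant factors of ∂_1 are 1 so no torsion. So H_0 ≅ Z.
rank ∂_1 = 7, rank ∂_2 = 15 ⇒ b_1 = 24 − 7 − 15 = 2; all invariant factors of ∂_2 are 1 so no torsion. So H_1 ≅ Z^2.
rank ∂_2 = 15, rank ∂_3 = 0 ⇒ b_2 = 16 − 15 − 0 = 1. So H_2 ≅ Z.

H_0 ≅ Z,  H_1 ≅ Z^2,  H_2 ≅ Z.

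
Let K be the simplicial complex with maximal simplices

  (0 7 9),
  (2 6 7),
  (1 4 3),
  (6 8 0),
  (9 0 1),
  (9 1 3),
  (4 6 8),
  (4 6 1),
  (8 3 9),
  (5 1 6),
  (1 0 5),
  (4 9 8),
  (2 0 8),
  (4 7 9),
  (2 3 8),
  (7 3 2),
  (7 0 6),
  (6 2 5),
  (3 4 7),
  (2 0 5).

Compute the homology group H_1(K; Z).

K has 10 vertices, 30 edges, 20 triangles.
rank ∂_1 = 9, rank ∂_2 = 20 ⇒ b_1 = 30 − 9 − 20 = 1; ∂_2 has invariant factor(s) [2] giving torsion. So H_1 = Z ⊕ Z_2.

H_1 ≅ Z ⊕ Z_2.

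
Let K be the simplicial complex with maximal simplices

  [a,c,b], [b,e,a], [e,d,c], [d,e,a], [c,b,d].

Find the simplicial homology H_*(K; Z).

H_0 ≅ Z,  H_1 ≅ Z,  H_2 = 0.

K has 5 vertices, 10 edges, 5 triangles.
rank ∂_0 = 0, rank ∂_1 = 4 ⇒ b_0 = 5 − 0 − 4 = 1; all invariant factors of ∂_1 are 1 so no torsion. So H_0 = Z.
rank ∂_1 = 4, rank ∂_2 = 5 ⇒ b_1 = 10 − 4 − 5 = 1; all invariant factors of ∂_2 are 1 so no torsion. So H_1 = Z.
rank ∂_2 = 5, rank ∂_3 = 0 ⇒ b_2 = 5 − 5 − 0 = 0. So H_2 = 0.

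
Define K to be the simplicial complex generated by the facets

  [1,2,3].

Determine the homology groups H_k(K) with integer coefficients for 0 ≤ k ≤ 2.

Take the total order 1 < 2 < 3 on the vertex set. Then K (dimension 2) consists of the simplices:

  0-simplices (3): [1], [2], [3]
  1-simplices (3): [1,2], [1,3], [2,3]
  2-simplices (1): [1,2,3]

giving chain groups C_0 ≅ Z^3, C_1 ≅ Z^3, C_2 ≅ Z^1.

∂_1: C_1 → C_0 is given by ∂[p,q] = [q] − [p]. For instance
  ∂[1,2] = [2] − [1].
This gives a 3×3 integer matrix of rank 2; reducing to Smith normal form yields diagonal entries (1,1).

The boundary map ∂_2: C_2 → C_1 acts by ∂[p,q,r] = [q,r] − [p,r] + [p,q]. For instance
  ∂[1,2,3] = [2,3] − [1,3] + [1,2].
This gives a 3×1 integer matrix of rank 1; reducing to Smith normal form yields diagonal entries (1).

Computing H_k = (kernel of ∂_k) / (image of ∂_{k+1}):

  H_0: rank C_0 − rank ∂_1 = 3 − 2 = 1, and the invariant factors of ∂_1 are all 1, so H_0 = Z.
  H_1: rank ker ∂_1 − rank ∂_2 = (3 − 2) − 1 = 0, and the invariant factors of ∂_2 are all 1, so H_1 = 0.
  H_2: rank ker ∂_2 − rank ∂_3 = (1 − 1) − 0 = 0, and there is no ∂_3, so H_2 = 0.

(K is a triangulation of the 2-simplex.)

H_0 = Z,  H_1 = 0,  H_2 = 0.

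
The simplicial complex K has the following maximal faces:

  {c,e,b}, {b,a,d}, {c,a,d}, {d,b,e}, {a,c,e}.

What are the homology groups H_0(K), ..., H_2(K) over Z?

H_0 ≅ Z,  H_1 ≅ Z,  H_2 = 0.

Order the vertices as a < b < c < d < e. Listing each simplex with vertices in this order, K has dimension 2 with simplices:

  0-simplices (5): a, b, c, d, e
  1-simplices (10): ab, ac, ad, ae, bc, bd, be, cd, ce, de
  2-simplices (5): abd, acd, ace, bce, bde

so the chain groups are C_0 ≅ Z^5, C_1 ≅ Z^10, C_2 ≅ Z^5.

Boundary ∂_1: C_1 → C_0 maps an edge to its endpoints' difference, ∂[p,q] = q − p.
The resulting 5×10 matrix has rank 4, and its Smith normal form has invariant factors (1,1,1,1).

Boundary ∂_2: C_2 → C_1 sends each 2-simplex [p,q,r] to [q,r] − [p,r] + [p,q]. For instance
  ∂ace = ce − ae + ac,
  ∂acd = cd − ad + ac.
The resulting 10×5 matrix has rank 5, and its Smith normal form has invariant factors (1,1,1,1,1).

Now H_k = ker ∂_k / im ∂_{k+1}, so:

  H_0: rank C_0 − rank ∂_1 = 5 − 4 = 1, and the invariant factors of ∂_1 are all 1, so H_0 ≅ Z.
  H_1: rank ker ∂_1 − rank ∂_2 = (10 − 4) − 5 = 1, and the invariant factors of ∂_2 are all 1, so H_1 ≅ Z.
  H_2: rank ker ∂_2 − rank ∂_3 = (5 − 5) − 0 = 0, and there is no ∂_3, so H_2 ≅ 0.

(K is a triangulation of the Möbius band.)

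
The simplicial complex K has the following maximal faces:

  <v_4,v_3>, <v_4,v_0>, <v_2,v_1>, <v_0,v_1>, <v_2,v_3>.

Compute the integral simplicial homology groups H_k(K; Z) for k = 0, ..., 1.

We work with the vertex ordering v_0 < v_1 < v_2 < v_3 < v_4. The simplices of K, each written with vertices in increasing order, are:

  0-simplices (5): [v_0], [v_1], [v_2], [v_3], [v_4]
  1-simplices (5): [v_0,v_1], [v_0,v_4], [v_1,v_2], [v_2,v_3], [v_3,v_4]

so the chain groups are C_0 ≅ Z^5, C_1 ≅ Z^5.

∂_1: C_1 → C_0 maps an edge to its endpoints' difference, ∂[p,q] = q − p.
As a 5×5 matrix over Z this has rank 4, with invariant factors (1,1,1,1).

Reading off H_k = ker ∂_k / im ∂_{k+1}:

  H_0: rank C_0 − rank ∂_1 = 5 − 4 = 1, and the invariant factors of ∂_1 are all 1, so H_0 ≅ Z.
  H_1: rank ker ∂_1 − rank ∂_2 = (5 − 4) − 0 = 1, and there is no ∂_2, so H_1 ≅ Z.

H_0 ≅ Z,  H_1 ≅ Z.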